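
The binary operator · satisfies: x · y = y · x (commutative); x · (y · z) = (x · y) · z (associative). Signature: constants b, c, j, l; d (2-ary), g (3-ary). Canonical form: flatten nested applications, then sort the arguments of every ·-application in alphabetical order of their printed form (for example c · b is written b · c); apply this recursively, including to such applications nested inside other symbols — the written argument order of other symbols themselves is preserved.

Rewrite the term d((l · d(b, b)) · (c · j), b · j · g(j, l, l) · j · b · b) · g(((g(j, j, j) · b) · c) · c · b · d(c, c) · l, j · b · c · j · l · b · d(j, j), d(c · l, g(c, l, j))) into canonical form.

Simplify inside:  d((l · d(b, b)) · (c · j), b · j · g(j, l, l) · j · b · b)  →  d(c · d(b, b) · j · l, b · b · b · g(j, l, l) · j · j)
Canonicalize subterm:  g(((g(j, j, j) · b) · c) · c · b · d(c, c) · l, j · b · c · j · l · b · d(j, j), d(c · l, g(c, l, j)))  →  g(b · b · c · c · d(c, c) · g(j, j, j) · l, b · b · c · d(j, j) · j · j · l, d(c · l, g(c, l, j)))
Order the arguments:  d(c · d(b, b) · j · l, b · b · b · g(j, l, l) · j · j) · g(b · b · c · c · d(c, c) · g(j, j, j) · l, b · b · c · d(j, j) · j · j · l, d(c · l, g(c, l, j)))

Answer: d(c · d(b, b) · j · l, b · b · b · g(j, l, l) · j · j) · g(b · b · c · c · d(c, c) · g(j, j, j) · l, b · b · c · d(j, j) · j · j · l, d(c · l, g(c, l, j)))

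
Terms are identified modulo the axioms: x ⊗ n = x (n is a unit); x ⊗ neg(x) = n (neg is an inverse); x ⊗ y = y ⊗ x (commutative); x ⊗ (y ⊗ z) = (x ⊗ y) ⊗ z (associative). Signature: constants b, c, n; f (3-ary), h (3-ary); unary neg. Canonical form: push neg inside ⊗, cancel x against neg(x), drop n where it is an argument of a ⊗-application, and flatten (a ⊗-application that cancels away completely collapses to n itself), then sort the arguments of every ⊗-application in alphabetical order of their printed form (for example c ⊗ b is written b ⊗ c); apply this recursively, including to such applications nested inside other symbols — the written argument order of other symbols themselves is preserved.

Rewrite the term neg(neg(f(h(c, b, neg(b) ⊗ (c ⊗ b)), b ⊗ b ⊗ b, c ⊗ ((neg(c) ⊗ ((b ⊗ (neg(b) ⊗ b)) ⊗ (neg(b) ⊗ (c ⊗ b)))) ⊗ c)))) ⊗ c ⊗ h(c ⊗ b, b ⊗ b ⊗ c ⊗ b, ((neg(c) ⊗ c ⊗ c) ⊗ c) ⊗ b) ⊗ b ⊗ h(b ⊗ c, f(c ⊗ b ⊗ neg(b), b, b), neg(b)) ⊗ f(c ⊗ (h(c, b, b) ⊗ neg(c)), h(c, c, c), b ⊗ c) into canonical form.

Push neg inside:  distribute neg over ⊗ and collapse double neg
Collect terms:  f(h(c, b, c), b ⊗ b ⊗ b, b ⊗ c ⊗ c) ⊗ c ⊗ h(b ⊗ c, b ⊗ b ⊗ b ⊗ c, b ⊗ c ⊗ c) ⊗ b ⊗ h(b ⊗ c, f(c, b, b), neg(b)) ⊗ f(h(c, b, b), h(c, c, c), b ⊗ c)
Order the arguments:  b ⊗ c ⊗ f(h(c, b, b), h(c, c, c), b ⊗ c) ⊗ f(h(c, b, c), b ⊗ b ⊗ b, b ⊗ c ⊗ c) ⊗ h(b ⊗ c, b ⊗ b ⊗ b ⊗ c, b ⊗ c ⊗ c) ⊗ h(b ⊗ c, f(c, b, b), neg(b))

Answer: b ⊗ c ⊗ f(h(c, b, b), h(c, c, c), b ⊗ c) ⊗ f(h(c, b, c), b ⊗ b ⊗ b, b ⊗ c ⊗ c) ⊗ h(b ⊗ c, b ⊗ b ⊗ b ⊗ c, b ⊗ c ⊗ c) ⊗ h(b ⊗ c, f(c, b, b), neg(b))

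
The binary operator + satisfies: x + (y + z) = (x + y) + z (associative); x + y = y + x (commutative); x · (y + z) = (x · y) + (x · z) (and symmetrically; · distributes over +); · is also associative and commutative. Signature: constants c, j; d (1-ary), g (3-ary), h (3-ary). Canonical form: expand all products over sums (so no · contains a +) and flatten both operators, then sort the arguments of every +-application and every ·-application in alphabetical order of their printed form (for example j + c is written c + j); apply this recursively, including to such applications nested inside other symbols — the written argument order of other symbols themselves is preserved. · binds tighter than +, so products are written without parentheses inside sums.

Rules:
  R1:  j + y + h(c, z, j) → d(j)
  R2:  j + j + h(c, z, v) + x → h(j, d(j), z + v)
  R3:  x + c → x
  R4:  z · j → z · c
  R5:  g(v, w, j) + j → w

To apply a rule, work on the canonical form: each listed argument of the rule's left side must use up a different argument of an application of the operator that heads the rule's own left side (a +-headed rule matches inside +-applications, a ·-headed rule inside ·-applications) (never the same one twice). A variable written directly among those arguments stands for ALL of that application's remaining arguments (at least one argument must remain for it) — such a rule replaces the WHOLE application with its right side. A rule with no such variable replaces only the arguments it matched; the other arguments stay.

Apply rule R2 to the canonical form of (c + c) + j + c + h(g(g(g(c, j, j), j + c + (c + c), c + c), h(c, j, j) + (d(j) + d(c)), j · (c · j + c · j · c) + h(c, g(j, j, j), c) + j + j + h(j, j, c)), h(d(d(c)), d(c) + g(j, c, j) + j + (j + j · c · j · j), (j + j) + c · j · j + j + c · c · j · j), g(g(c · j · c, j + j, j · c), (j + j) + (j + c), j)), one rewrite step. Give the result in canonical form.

Canonical form:  c + c + c + h(g(g(g(c, j, j), c + c + c + j, c + c), d(c) + d(j) + h(c, j, j), c · c · j · j + c · j · j + h(c, g(j, j, j), c) + h(j, j, c) + j + j), h(d(d(c)), c · j · j · j + d(c) + g(j, c, j) + j + j, c · c · j · j + c · j · j + j + j + j), g(g(c · c · j, j + j, c · j), c + j + j + j, j)) + j
R2 matches:  uses h(c, g(j, j, j), c), j, j;  v := c, x := c · c · j · j + c · j · j + h(j, j, c), z := g(j, j, j)
The extension variable absorbs all remaining arguments, so the whole application is rewritten.
Giving:  c + c + c + h(g(g(g(c, j, j), c + c + c + j, c + c), d(c) + d(j) + h(c, j, j), h(j, d(j), c + g(j, j, j))), h(d(d(c)), c · j · j · j + d(c) + g(j, c, j) + j + j, c · c · j · j + c · j · j + j + j + j), g(g(c · c · j, j + j, c · j), c + j + j + j, j)) + j

Answer: c + c + c + h(g(g(g(c, j, j), c + c + c + j, c + c), d(c) + d(j) + h(c, j, j), h(j, d(j), c + g(j, j, j))), h(d(d(c)), c · j · j · j + d(c) + g(j, c, j) + j + j, c · c · j · j + c · j · j + j + j + j), g(g(c · c · j, j + j, c · j), c + j + j + j, j)) + j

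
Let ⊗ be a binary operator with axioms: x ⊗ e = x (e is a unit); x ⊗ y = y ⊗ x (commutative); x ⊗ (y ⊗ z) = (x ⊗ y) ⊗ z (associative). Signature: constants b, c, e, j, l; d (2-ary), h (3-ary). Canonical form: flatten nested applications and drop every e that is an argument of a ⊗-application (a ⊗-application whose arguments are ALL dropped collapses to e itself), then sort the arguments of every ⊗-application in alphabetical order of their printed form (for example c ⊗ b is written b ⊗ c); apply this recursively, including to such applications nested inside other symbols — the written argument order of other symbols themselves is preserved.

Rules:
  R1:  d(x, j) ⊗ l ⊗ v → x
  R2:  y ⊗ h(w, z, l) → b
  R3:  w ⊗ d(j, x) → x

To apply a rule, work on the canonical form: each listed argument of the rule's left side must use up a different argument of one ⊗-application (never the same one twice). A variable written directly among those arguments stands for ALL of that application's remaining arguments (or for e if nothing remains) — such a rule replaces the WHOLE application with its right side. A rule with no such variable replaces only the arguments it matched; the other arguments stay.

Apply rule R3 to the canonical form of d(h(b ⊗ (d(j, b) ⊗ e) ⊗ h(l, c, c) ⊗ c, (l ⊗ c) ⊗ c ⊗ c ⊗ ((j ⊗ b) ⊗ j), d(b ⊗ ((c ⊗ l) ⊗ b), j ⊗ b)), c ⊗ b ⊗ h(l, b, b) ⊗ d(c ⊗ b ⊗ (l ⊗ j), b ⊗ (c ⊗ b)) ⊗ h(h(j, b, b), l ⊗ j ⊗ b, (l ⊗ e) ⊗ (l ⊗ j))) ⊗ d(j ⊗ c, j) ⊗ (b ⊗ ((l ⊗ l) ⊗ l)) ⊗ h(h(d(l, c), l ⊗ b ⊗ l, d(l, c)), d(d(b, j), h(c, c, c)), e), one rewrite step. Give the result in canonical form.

Canonical form:  b ⊗ d(c ⊗ j, j) ⊗ d(h(b ⊗ c ⊗ d(j, b) ⊗ h(l, c, c), b ⊗ c ⊗ c ⊗ c ⊗ j ⊗ j ⊗ l, d(b ⊗ b ⊗ c ⊗ l, b ⊗ j)), b ⊗ c ⊗ d(b ⊗ c ⊗ j ⊗ l, b ⊗ b ⊗ c) ⊗ h(h(j, b, b), b ⊗ j ⊗ l, j ⊗ l ⊗ l) ⊗ h(l, b, b)) ⊗ h(h(d(l, c), b ⊗ l ⊗ l, d(l, c)), d(d(b, j), h(c, c, c)), e) ⊗ l ⊗ l ⊗ l
Match R3:  consume d(j, b);  w := b ⊗ c ⊗ h(l, c, c), x := b
The variable takes the whole remainder — replace the entire application.
New term:  b ⊗ d(c ⊗ j, j) ⊗ d(h(b, b ⊗ c ⊗ c ⊗ c ⊗ j ⊗ j ⊗ l, d(b ⊗ b ⊗ c ⊗ l, b ⊗ j)), b ⊗ c ⊗ d(b ⊗ c ⊗ j ⊗ l, b ⊗ b ⊗ c) ⊗ h(h(j, b, b), b ⊗ j ⊗ l, j ⊗ l ⊗ l) ⊗ h(l, b, b)) ⊗ h(h(d(l, c), b ⊗ l ⊗ l, d(l, c)), d(d(b, j), h(c, c, c)), e) ⊗ l ⊗ l ⊗ l

Answer: b ⊗ d(c ⊗ j, j) ⊗ d(h(b, b ⊗ c ⊗ c ⊗ c ⊗ j ⊗ j ⊗ l, d(b ⊗ b ⊗ c ⊗ l, b ⊗ j)), b ⊗ c ⊗ d(b ⊗ c ⊗ j ⊗ l, b ⊗ b ⊗ c) ⊗ h(h(j, b, b), b ⊗ j ⊗ l, j ⊗ l ⊗ l) ⊗ h(l, b, b)) ⊗ h(h(d(l, c), b ⊗ l ⊗ l, d(l, c)), d(d(b, j), h(c, c, c)), e) ⊗ l ⊗ l ⊗ l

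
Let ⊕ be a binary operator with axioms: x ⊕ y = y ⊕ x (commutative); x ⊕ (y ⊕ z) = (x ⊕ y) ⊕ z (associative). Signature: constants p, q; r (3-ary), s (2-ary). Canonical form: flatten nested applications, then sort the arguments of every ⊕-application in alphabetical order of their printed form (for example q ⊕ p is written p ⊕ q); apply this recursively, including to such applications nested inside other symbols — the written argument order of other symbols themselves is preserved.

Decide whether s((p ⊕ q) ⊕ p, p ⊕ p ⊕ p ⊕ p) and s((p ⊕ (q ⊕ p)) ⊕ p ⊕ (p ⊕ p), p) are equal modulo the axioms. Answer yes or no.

Left:  s((p ⊕ q) ⊕ p, p ⊕ p ⊕ p ⊕ p)
  Work inside:  (p ⊕ q) ⊕ p
  Un-nest:  p ⊕ q ⊕ p
  Sort arguments:  p ⊕ p ⊕ q
  Reassemble:  s(p ⊕ p ⊕ q, p ⊕ p ⊕ p ⊕ p)
Right:  s((p ⊕ (q ⊕ p)) ⊕ p ⊕ (p ⊕ p), p)
  Focus inside:  (p ⊕ (q ⊕ p)) ⊕ p ⊕ (p ⊕ p)
  Flatten:  p ⊕ q ⊕ p ⊕ p ⊕ p ⊕ p
  Sort arguments:  p ⊕ p ⊕ p ⊕ p ⊕ p ⊕ q
  Put back:  s(p ⊕ p ⊕ p ⊕ p ⊕ p ⊕ q, p)

Answer: no — s(p ⊕ p ⊕ q, p ⊕ p ⊕ p ⊕ p) vs s(p ⊕ p ⊕ p ⊕ p ⊕ p ⊕ q, p)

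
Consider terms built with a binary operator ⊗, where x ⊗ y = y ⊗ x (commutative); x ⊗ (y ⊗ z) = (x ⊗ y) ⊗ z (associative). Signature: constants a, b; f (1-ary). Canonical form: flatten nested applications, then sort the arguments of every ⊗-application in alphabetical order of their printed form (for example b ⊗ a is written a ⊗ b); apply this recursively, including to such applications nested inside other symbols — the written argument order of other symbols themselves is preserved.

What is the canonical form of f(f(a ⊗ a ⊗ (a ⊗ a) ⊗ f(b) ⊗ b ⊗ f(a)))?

Focus inside:  a ⊗ a ⊗ (a ⊗ a) ⊗ f(b) ⊗ b ⊗ f(a)
Flatten:  a ⊗ a ⊗ a ⊗ a ⊗ f(b) ⊗ b ⊗ f(a)
Sort:  a ⊗ a ⊗ a ⊗ a ⊗ b ⊗ f(a) ⊗ f(b)
Reassemble:  f(f(a ⊗ a ⊗ a ⊗ a ⊗ b ⊗ f(a) ⊗ f(b)))

Answer: f(f(a ⊗ a ⊗ a ⊗ a ⊗ b ⊗ f(a) ⊗ f(b)))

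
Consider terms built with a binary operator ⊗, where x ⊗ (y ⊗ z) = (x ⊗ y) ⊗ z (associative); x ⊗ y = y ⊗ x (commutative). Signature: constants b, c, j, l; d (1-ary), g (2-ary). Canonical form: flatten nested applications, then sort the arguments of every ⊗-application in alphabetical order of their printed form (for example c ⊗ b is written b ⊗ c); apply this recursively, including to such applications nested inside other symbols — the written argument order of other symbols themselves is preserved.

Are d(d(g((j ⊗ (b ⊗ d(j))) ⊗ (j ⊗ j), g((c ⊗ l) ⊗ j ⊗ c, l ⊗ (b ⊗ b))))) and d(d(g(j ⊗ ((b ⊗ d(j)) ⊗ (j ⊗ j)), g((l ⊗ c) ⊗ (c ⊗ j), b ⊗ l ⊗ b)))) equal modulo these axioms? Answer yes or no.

Answer: yes — both canonical forms are d(d(g(b ⊗ d(j) ⊗ j ⊗ j ⊗ j, g(c ⊗ c ⊗ j ⊗ l, b ⊗ b ⊗ l))))

Derivation:
Left:  d(d(g((j ⊗ (b ⊗ d(j))) ⊗ (j ⊗ j), g((c ⊗ l) ⊗ j ⊗ c, l ⊗ (b ⊗ b)))))
  Descend into:  (j ⊗ (b ⊗ d(j))) ⊗ (j ⊗ j)
  Merge nested applications:  j ⊗ b ⊗ d(j) ⊗ j ⊗ j
  Sort:  b ⊗ d(j) ⊗ j ⊗ j ⊗ j
  Put back:  d(d(g(b ⊗ d(j) ⊗ j ⊗ j ⊗ j, g(c ⊗ c ⊗ j ⊗ l, b ⊗ b ⊗ l))))
Right:  d(d(g(j ⊗ ((b ⊗ d(j)) ⊗ (j ⊗ j)), g((l ⊗ c) ⊗ (c ⊗ j), b ⊗ l ⊗ b))))
  Focus inside:  j ⊗ ((b ⊗ d(j)) ⊗ (j ⊗ j))
  Un-nest:  j ⊗ b ⊗ d(j) ⊗ j ⊗ j
  Sort:  b ⊗ d(j) ⊗ j ⊗ j ⊗ j
  Reassemble:  d(d(g(b ⊗ d(j) ⊗ j ⊗ j ⊗ j, g(c ⊗ c ⊗ j ⊗ l, b ⊗ b ⊗ l))))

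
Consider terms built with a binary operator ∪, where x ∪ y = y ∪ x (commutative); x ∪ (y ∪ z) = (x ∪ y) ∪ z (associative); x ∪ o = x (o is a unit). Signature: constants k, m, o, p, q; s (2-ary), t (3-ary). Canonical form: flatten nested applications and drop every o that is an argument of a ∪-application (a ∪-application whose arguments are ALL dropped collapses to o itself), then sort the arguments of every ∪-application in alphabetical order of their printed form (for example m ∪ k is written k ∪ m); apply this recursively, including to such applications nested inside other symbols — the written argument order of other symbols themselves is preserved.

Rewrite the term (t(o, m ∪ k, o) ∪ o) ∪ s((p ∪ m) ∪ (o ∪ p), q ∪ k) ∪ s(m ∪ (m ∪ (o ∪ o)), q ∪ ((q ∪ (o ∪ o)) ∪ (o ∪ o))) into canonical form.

Answer: s(m ∪ m, q ∪ q) ∪ s(m ∪ p ∪ p, k ∪ q) ∪ t(o, k ∪ m, o)

Derivation:
Merge nested applications:  t(o, m ∪ k, o) ∪ o ∪ s((p ∪ m) ∪ (o ∪ p), q ∪ k) ∪ s(m ∪ (m ∪ (o ∪ o)), q ∪ ((q ∪ (o ∪ o)) ∪ (o ∪ o)))
Simplify inside:  t(o, m ∪ k, o)  →  t(o, k ∪ m, o)
Canonicalize subterm:  s((p ∪ m) ∪ (o ∪ p), q ∪ k)  →  s(m ∪ p ∪ p, k ∪ q)
Simplify inside:  s(m ∪ (m ∪ (o ∪ o)), q ∪ ((q ∪ (o ∪ o)) ∪ (o ∪ o)))  →  s(m ∪ m, q ∪ q)
Units out:  drop o
Sort:  s(m ∪ m, q ∪ q) ∪ s(m ∪ p ∪ p, k ∪ q) ∪ t(o, k ∪ m, o)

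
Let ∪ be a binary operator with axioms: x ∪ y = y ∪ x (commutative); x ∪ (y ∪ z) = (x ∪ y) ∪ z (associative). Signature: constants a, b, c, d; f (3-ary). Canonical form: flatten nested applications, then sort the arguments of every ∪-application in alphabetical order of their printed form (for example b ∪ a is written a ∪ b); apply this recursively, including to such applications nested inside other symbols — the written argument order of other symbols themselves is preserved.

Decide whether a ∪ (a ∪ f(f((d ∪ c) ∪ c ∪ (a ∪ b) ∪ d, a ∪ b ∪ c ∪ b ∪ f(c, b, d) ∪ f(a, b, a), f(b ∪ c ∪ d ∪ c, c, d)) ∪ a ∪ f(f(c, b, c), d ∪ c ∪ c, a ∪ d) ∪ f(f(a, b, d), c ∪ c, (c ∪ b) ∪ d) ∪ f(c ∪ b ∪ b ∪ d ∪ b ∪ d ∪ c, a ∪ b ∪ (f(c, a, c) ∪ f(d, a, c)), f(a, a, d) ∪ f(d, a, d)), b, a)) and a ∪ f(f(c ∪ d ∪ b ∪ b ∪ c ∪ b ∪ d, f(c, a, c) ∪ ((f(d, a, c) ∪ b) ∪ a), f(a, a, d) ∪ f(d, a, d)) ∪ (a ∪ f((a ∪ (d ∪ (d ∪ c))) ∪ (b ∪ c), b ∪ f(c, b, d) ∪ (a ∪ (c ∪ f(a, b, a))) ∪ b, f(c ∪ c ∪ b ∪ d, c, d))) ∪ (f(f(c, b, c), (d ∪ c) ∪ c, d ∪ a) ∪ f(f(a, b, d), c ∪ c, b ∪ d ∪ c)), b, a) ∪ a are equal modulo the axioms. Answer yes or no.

Answer: yes — both canonical forms are a ∪ a ∪ f(a ∪ f(a ∪ b ∪ c ∪ c ∪ d ∪ d, a ∪ b ∪ b ∪ c ∪ f(a, b, a) ∪ f(c, b, d), f(b ∪ c ∪ c ∪ d, c, d)) ∪ f(b ∪ b ∪ b ∪ c ∪ c ∪ d ∪ d, a ∪ b ∪ f(c, a, c) ∪ f(d, a, c), f(a, a, d) ∪ f(d, a, d)) ∪ f(f(a, b, d), c ∪ c, b ∪ c ∪ d) ∪ f(f(c, b, c), c ∪ c ∪ d, a ∪ d), b, a)

Derivation:
Left:  a ∪ (a ∪ f(f((d ∪ c) ∪ c ∪ (a ∪ b) ∪ d, a ∪ b ∪ c ∪ b ∪ f(c, b, d) ∪ f(a, b, a), f(b ∪ c ∪ d ∪ c, c, d)) ∪ a ∪ f(f(c, b, c), d ∪ c ∪ c, a ∪ d) ∪ f(f(a, b, d), c ∪ c, (c ∪ b) ∪ d) ∪ f(c ∪ b ∪ b ∪ d ∪ b ∪ d ∪ c, a ∪ b ∪ (f(c, a, c) ∪ f(d, a, c)), f(a, a, d) ∪ f(d, a, d)), b, a))
  Merge nested applications:  a ∪ a ∪ f(f((d ∪ c) ∪ c ∪ (a ∪ b) ∪ d, a ∪ b ∪ c ∪ b ∪ f(c, b, d) ∪ f(a, b, a), f(b ∪ c ∪ d ∪ c, c, d)) ∪ a ∪ f(f(c, b, c), d ∪ c ∪ c, a ∪ d) ∪ f(f(a, b, d), c ∪ c, (c ∪ b) ∪ d) ∪ f(c ∪ b ∪ b ∪ d ∪ b ∪ d ∪ c, a ∪ b ∪ (f(c, a, c) ∪ f(d, a, c)), f(a, a, d) ∪ f(d, a, d)), b, a)
  Simplify inside:  f(f((d ∪ c) ∪ c ∪ (a ∪ b) ∪ d, a ∪ b ∪ c ∪ b ∪ f(c, b, d) ∪ f(a, b, a), f(b ∪ c ∪ d ∪ c, c, d)) ∪ a ∪ f(f(c, b, c), d ∪ c ∪ c, a ∪ d) ∪ f(f(a, b, d), c ∪ c, (c ∪ b) ∪ d) ∪ f(c ∪ b ∪ b ∪ d ∪ b ∪ d ∪ c, a ∪ b ∪ (f(c, a, c) ∪ f(d, a, c)), f(a, a, d) ∪ f(d, a, d)), b, a)  →  f(a ∪ f(a ∪ b ∪ c ∪ c ∪ d ∪ d, a ∪ b ∪ b ∪ c ∪ f(a, b, a) ∪ f(c, b, d), f(b ∪ c ∪ c ∪ d, c, d)) ∪ f(b ∪ b ∪ b ∪ c ∪ c ∪ d ∪ d, a ∪ b ∪ f(c, a, c) ∪ f(d, a, c), f(a, a, d) ∪ f(d, a, d)) ∪ f(f(a, b, d), c ∪ c, b ∪ c ∪ d) ∪ f(f(c, b, c), c ∪ c ∪ d, a ∪ d), b, a)
  Sort arguments:  a ∪ a ∪ f(a ∪ f(a ∪ b ∪ c ∪ c ∪ d ∪ d, a ∪ b ∪ b ∪ c ∪ f(a, b, a) ∪ f(c, b, d), f(b ∪ c ∪ c ∪ d, c, d)) ∪ f(b ∪ b ∪ b ∪ c ∪ c ∪ d ∪ d, a ∪ b ∪ f(c, a, c) ∪ f(d, a, c), f(a, a, d) ∪ f(d, a, d)) ∪ f(f(a, b, d), c ∪ c, b ∪ c ∪ d) ∪ f(f(c, b, c), c ∪ c ∪ d, a ∪ d), b, a)
Right:  a ∪ f(f(c ∪ d ∪ b ∪ b ∪ c ∪ b ∪ d, f(c, a, c) ∪ ((f(d, a, c) ∪ b) ∪ a), f(a, a, d) ∪ f(d, a, d)) ∪ (a ∪ f((a ∪ (d ∪ (d ∪ c))) ∪ (b ∪ c), b ∪ f(c, b, d) ∪ (a ∪ (c ∪ f(a, b, a))) ∪ b, f(c ∪ c ∪ b ∪ d, c, d))) ∪ (f(f(c, b, c), (d ∪ c) ∪ c, d ∪ a) ∪ f(f(a, b, d), c ∪ c, b ∪ d ∪ c)), b, a) ∪ a
  Canonicalize subterm:  f(f(c ∪ d ∪ b ∪ b ∪ c ∪ b ∪ d, f(c, a, c) ∪ ((f(d, a, c) ∪ b) ∪ a), f(a, a, d) ∪ f(d, a, d)) ∪ (a ∪ f((a ∪ (d ∪ (d ∪ c))) ∪ (b ∪ c), b ∪ f(c, b, d) ∪ (a ∪ (c ∪ f(a, b, a))) ∪ b, f(c ∪ c ∪ b ∪ d, c, d))) ∪ (f(f(c, b, c), (d ∪ c) ∪ c, d ∪ a) ∪ f(f(a, b, d), c ∪ c, b ∪ d ∪ c)), b, a)  →  f(a ∪ f(a ∪ b ∪ c ∪ c ∪ d ∪ d, a ∪ b ∪ b ∪ c ∪ f(a, b, a) ∪ f(c, b, d), f(b ∪ c ∪ c ∪ d, c, d)) ∪ f(b ∪ b ∪ b ∪ c ∪ c ∪ d ∪ d, a ∪ b ∪ f(c, a, c) ∪ f(d, a, c), f(a, a, d) ∪ f(d, a, d)) ∪ f(f(a, b, d), c ∪ c, b ∪ c ∪ d) ∪ f(f(c, b, c), c ∪ c ∪ d, a ∪ d), b, a)
  Sort arguments:  a ∪ a ∪ f(a ∪ f(a ∪ b ∪ c ∪ c ∪ d ∪ d, a ∪ b ∪ b ∪ c ∪ f(a, b, a) ∪ f(c, b, d), f(b ∪ c ∪ c ∪ d, c, d)) ∪ f(b ∪ b ∪ b ∪ c ∪ c ∪ d ∪ d, a ∪ b ∪ f(c, a, c) ∪ f(d, a, c), f(a, a, d) ∪ f(d, a, d)) ∪ f(f(a, b, d), c ∪ c, b ∪ c ∪ d) ∪ f(f(c, b, c), c ∪ c ∪ d, a ∪ d), b, a)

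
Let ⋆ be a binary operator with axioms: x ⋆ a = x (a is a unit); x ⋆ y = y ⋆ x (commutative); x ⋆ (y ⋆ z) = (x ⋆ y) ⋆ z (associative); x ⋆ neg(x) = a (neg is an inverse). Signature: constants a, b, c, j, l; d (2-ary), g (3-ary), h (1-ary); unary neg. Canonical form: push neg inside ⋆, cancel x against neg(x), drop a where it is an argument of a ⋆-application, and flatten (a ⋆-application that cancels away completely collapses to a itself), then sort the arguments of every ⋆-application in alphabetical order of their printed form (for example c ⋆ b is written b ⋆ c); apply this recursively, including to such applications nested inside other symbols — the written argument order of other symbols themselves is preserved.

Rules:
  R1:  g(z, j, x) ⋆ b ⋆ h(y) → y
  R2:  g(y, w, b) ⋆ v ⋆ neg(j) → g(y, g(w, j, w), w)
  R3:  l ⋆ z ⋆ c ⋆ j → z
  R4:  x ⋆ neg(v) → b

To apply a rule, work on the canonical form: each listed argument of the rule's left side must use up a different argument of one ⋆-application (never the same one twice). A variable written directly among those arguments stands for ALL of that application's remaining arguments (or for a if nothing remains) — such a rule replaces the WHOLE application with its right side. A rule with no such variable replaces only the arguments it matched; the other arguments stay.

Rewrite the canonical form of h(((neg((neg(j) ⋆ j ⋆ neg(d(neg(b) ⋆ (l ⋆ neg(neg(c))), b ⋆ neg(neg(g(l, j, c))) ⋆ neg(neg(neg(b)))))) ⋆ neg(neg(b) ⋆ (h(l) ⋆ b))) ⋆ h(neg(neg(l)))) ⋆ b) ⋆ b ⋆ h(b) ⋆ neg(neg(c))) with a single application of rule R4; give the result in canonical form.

Canonical form:  h(b ⋆ b ⋆ c ⋆ d(c ⋆ l ⋆ neg(b), g(l, j, c)) ⋆ h(b) ⋆ h(l) ⋆ h(l))
Match R4:  consume neg(b);  v := b, x := c ⋆ l
The extension variable absorbs all remaining arguments, so the whole application is rewritten.
Result:  h(b ⋆ b ⋆ c ⋆ d(b, g(l, j, c)) ⋆ h(b) ⋆ h(l) ⋆ h(l))

Answer: h(b ⋆ b ⋆ c ⋆ d(b, g(l, j, c)) ⋆ h(b) ⋆ h(l) ⋆ h(l))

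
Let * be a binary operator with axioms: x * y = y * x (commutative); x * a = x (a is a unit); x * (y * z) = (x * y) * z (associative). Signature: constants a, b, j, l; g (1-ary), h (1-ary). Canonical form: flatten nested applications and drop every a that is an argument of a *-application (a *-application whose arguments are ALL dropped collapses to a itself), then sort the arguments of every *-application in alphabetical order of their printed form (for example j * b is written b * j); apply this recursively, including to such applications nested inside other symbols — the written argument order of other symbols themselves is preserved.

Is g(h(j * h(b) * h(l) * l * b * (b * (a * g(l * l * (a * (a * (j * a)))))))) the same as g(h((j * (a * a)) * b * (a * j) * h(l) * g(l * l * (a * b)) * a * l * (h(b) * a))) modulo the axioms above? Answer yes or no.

Answer: no — g(h(b * b * g(j * l * l) * h(b) * h(l) * j * l)) vs g(h(b * g(b * l * l) * h(b) * h(l) * j * j * l))

Derivation:
Left:  g(h(j * h(b) * h(l) * l * b * (b * (a * g(l * l * (a * (a * (j * a))))))))
  Work inside:  j * h(b) * h(l) * l * b * (b * (a * g(l * l * (a * (a * (j * a))))))
  Flatten:  j * h(b) * h(l) * l * b * b * a * g(l * l * (a * (a * (j * a))))
  Inside:  g(l * l * (a * (a * (j * a))))  →  g(j * l * l)
  Units out:  drop a
  Order the arguments:  b * b * g(j * l * l) * h(b) * h(l) * j * l
  Rebuild:  g(h(b * b * g(j * l * l) * h(b) * h(l) * j * l))
Right:  g(h((j * (a * a)) * b * (a * j) * h(l) * g(l * l * (a * b)) * a * l * (h(b) * a)))
  Work inside:  (j * (a * a)) * b * (a * j) * h(l) * g(l * l * (a * b)) * a * l * (h(b) * a)
  Merge nested applications:  j * a * a * b * a * j * h(l) * g(l * l * (a * b)) * a * l * h(b) * a
  Simplify inside:  g(l * l * (a * b))  →  g(b * l * l)
  Unit:  drop a (×5)
  Sort arguments:  b * g(b * l * l) * h(b) * h(l) * j * j * l
  Put back:  g(h(b * g(b * l * l) * h(b) * h(l) * j * j * l))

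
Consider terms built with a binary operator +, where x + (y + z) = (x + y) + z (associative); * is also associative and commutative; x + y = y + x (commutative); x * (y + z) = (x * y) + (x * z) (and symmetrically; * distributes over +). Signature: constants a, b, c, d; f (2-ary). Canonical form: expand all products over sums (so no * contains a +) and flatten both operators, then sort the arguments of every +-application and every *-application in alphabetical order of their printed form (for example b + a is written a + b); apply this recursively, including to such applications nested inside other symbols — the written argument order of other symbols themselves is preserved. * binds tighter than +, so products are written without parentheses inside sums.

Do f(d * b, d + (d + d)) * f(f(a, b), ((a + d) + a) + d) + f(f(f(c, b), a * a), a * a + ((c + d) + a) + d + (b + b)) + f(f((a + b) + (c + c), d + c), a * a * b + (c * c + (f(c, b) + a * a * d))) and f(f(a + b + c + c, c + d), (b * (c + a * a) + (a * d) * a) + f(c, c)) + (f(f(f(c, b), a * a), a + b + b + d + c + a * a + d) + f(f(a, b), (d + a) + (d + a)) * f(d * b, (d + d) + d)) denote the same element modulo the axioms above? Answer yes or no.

Left:  f(d * b, d + (d + d)) * f(f(a, b), ((a + d) + a) + d) + f(f(f(c, b), a * a), a * a + ((c + d) + a) + d + (b + b)) + f(f((a + b) + (c + c), d + c), a * a * b + (c * c + (f(c, b) + a * a * d)))
  Un-nest:  f(b * d, d + d + d) * f(f(a, b), a + a + d + d) + f(f(f(c, b), a * a), a + a * a + b + b + c + d + d) + f(f(a + b + c + c, c + d), a * a * b + a * a * d + c * c + f(c, b))
  Sort:  f(b * d, d + d + d) * f(f(a, b), a + a + d + d) + f(f(a + b + c + c, c + d), a * a * b + a * a * d + c * c + f(c, b)) + f(f(f(c, b), a * a), a + a * a + b + b + c + d + d)
Right:  f(f(a + b + c + c, c + d), (b * (c + a * a) + (a * d) * a) + f(c, c)) + (f(f(f(c, b), a * a), a + b + b + d + c + a * a + d) + f(f(a, b), (d + a) + (d + a)) * f(d * b, (d + d) + d))
  Expand products over sums:  f(f(a + b + c + c, c + d), a * a * b + a * a * d + b * c + f(c, c)) + f(f(f(c, b), a * a), a + a * a + b + b + c + d + d) + f(b * d, d + d + d) * f(f(a, b), a + a + d + d)
  Sort:  f(b * d, d + d + d) * f(f(a, b), a + a + d + d) + f(f(a + b + c + c, c + d), a * a * b + a * a * d + b * c + f(c, c)) + f(f(f(c, b), a * a), a + a * a + b + b + c + d + d)

Answer: no — f(b * d, d + d + d) * f(f(a, b), a + a + d + d) + f(f(a + b + c + c, c + d), a * a * b + a * a * d + c * c + f(c, b)) + f(f(f(c, b), a * a), a + a * a + b + b + c + d + d) vs f(b * d, d + d + d) * f(f(a, b), a + a + d + d) + f(f(a + b + c + c, c + d), a * a * b + a * a * d + b * c + f(c, c)) + f(f(f(c, b), a * a), a + a * a + b + b + c + d + d)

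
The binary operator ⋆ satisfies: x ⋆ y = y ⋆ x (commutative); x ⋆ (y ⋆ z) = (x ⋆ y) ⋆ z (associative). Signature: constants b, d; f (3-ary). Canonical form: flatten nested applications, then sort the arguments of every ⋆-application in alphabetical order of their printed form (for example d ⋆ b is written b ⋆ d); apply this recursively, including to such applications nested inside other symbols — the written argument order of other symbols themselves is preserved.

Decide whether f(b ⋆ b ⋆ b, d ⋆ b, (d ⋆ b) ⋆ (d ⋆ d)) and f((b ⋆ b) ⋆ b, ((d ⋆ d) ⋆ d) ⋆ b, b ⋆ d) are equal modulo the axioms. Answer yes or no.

Left:  f(b ⋆ b ⋆ b, d ⋆ b, (d ⋆ b) ⋆ (d ⋆ d))
  Focus inside:  (d ⋆ b) ⋆ (d ⋆ d)
  Flatten:  d ⋆ b ⋆ d ⋆ d
  Sort arguments:  b ⋆ d ⋆ d ⋆ d
  Put back:  f(b ⋆ b ⋆ b, b ⋆ d, b ⋆ d ⋆ d ⋆ d)
Right:  f((b ⋆ b) ⋆ b, ((d ⋆ d) ⋆ d) ⋆ b, b ⋆ d)
  Focus inside:  ((d ⋆ d) ⋆ d) ⋆ b
  Flatten:  d ⋆ d ⋆ d ⋆ b
  Sort arguments:  b ⋆ d ⋆ d ⋆ d
  Put back:  f(b ⋆ b ⋆ b, b ⋆ d ⋆ d ⋆ d, b ⋆ d)

Answer: no — f(b ⋆ b ⋆ b, b ⋆ d, b ⋆ d ⋆ d ⋆ d) vs f(b ⋆ b ⋆ b, b ⋆ d ⋆ d ⋆ d, b ⋆ d)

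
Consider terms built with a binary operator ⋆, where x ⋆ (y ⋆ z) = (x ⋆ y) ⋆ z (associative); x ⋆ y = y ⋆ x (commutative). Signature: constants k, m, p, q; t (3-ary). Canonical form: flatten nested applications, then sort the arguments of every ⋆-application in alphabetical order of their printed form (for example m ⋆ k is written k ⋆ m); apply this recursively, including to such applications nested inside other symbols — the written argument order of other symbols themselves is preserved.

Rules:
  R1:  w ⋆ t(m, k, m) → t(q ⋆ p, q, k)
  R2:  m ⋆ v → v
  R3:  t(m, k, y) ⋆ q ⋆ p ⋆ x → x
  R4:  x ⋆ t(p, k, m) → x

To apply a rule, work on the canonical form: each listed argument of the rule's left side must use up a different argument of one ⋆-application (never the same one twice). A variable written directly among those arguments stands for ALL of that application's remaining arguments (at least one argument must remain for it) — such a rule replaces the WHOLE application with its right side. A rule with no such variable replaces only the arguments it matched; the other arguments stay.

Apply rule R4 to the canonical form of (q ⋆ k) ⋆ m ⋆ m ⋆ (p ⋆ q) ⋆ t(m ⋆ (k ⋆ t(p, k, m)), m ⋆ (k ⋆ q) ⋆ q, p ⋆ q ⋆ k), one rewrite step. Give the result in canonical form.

Answer: k ⋆ m ⋆ m ⋆ p ⋆ q ⋆ q ⋆ t(k ⋆ m, k ⋆ m ⋆ q ⋆ q, k ⋆ p ⋆ q)

Derivation:
Canonical form:  k ⋆ m ⋆ m ⋆ p ⋆ q ⋆ q ⋆ t(k ⋆ m ⋆ t(p, k, m), k ⋆ m ⋆ q ⋆ q, k ⋆ p ⋆ q)
Apply R4:  consuming t(p, k, m);  x := k ⋆ m
The extension variable absorbs all remaining arguments, so the whole application is rewritten.
Result:  k ⋆ m ⋆ m ⋆ p ⋆ q ⋆ q ⋆ t(k ⋆ m, k ⋆ m ⋆ q ⋆ q, k ⋆ p ⋆ q)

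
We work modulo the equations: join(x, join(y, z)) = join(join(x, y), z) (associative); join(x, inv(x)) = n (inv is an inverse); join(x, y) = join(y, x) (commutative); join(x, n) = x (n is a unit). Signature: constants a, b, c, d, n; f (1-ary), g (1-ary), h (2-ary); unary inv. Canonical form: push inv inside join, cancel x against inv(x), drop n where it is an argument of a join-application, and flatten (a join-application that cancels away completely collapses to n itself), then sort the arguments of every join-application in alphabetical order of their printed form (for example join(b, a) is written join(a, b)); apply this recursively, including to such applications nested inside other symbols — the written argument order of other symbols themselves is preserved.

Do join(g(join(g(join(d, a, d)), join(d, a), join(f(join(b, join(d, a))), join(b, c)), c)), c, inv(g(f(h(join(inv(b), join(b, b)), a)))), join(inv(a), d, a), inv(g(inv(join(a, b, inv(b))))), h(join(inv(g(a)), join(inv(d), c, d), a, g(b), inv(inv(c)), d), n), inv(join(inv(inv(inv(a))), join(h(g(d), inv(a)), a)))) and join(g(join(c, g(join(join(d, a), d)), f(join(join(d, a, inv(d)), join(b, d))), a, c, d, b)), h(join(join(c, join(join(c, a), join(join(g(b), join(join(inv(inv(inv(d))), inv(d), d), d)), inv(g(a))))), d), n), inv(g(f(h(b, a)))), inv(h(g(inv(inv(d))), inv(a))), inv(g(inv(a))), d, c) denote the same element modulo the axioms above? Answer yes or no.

Left:  join(g(join(g(join(d, a, d)), join(d, a), join(f(join(b, join(d, a))), join(b, c)), c)), c, inv(g(f(h(join(inv(b), join(b, b)), a)))), join(inv(a), d, a), inv(g(inv(join(a, b, inv(b))))), h(join(inv(g(a)), join(inv(d), c, d), a, g(b), inv(inv(c)), d), n), inv(join(inv(inv(inv(a))), join(h(g(d), inv(a)), a))))
  Push inv inside:  distribute inv over join and collapse double inv
  Cancel:  a cancels
  Collect:  join(g(join(a, b, c, c, d, f(join(a, b, d)), g(join(a, d, d)))), c, inv(g(f(h(b, a)))), d, inv(g(inv(a))), h(join(a, c, c, d, g(b), inv(g(a))), n), inv(h(g(d), inv(a))))
  Sort:  join(c, d, g(join(a, b, c, c, d, f(join(a, b, d)), g(join(a, d, d)))), h(join(a, c, c, d, g(b), inv(g(a))), n), inv(g(f(h(b, a)))), inv(g(inv(a))), inv(h(g(d), inv(a))))
Right:  join(g(join(c, g(join(join(d, a), d)), f(join(join(d, a, inv(d)), join(b, d))), a, c, d, b)), h(join(join(c, join(join(c, a), join(join(g(b), join(join(inv(inv(inv(d))), inv(d), d), d)), inv(g(a))))), d), n), inv(g(f(h(b, a)))), inv(h(g(inv(inv(d))), inv(a))), inv(g(inv(a))), d, c)
  Push inv inside:  distribute inv over join and collapse double inv
  Collect terms:  join(g(join(a, b, c, c, d, f(join(a, b, d)), g(join(a, d, d)))), h(join(a, c, c, d, g(b), inv(g(a))), n), inv(g(f(h(b, a)))), inv(h(g(d), inv(a))), inv(g(inv(a))), d, c)
  Sort:  join(c, d, g(join(a, b, c, c, d, f(join(a, b, d)), g(join(a, d, d)))), h(join(a, c, c, d, g(b), inv(g(a))), n), inv(g(f(h(b, a)))), inv(g(inv(a))), inv(h(g(d), inv(a))))

Answer: yes — both canonical forms are join(c, d, g(join(a, b, c, c, d, f(join(a, b, d)), g(join(a, d, d)))), h(join(a, c, c, d, g(b), inv(g(a))), n), inv(g(f(h(b, a)))), inv(g(inv(a))), inv(h(g(d), inv(a))))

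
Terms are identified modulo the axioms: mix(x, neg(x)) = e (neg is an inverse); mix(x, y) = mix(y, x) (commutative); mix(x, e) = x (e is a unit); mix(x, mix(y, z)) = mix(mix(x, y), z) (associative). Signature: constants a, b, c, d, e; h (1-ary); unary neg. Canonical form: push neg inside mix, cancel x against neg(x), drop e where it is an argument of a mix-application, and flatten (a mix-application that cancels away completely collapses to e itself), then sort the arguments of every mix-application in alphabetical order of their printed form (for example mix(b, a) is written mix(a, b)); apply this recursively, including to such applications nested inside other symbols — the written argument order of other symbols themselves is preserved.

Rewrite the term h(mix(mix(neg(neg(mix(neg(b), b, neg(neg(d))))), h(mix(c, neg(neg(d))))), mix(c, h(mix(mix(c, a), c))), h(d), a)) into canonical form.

Focus inside:  mix(mix(neg(neg(mix(neg(b), b, neg(neg(d))))), h(mix(c, neg(neg(d))))), mix(c, h(mix(mix(c, a), c))), h(d), a)
Push neg inside:  distribute neg over mix and collapse double neg
Cancel inverse pairs:  b cancels
Collect terms:  mix(d, h(mix(c, d)), c, h(mix(a, c, c)), h(d), a)
Sort arguments:  mix(a, c, d, h(d), h(mix(a, c, c)), h(mix(c, d)))
Reassemble:  h(mix(a, c, d, h(d), h(mix(a, c, c)), h(mix(c, d))))

Answer: h(mix(a, c, d, h(d), h(mix(a, c, c)), h(mix(c, d))))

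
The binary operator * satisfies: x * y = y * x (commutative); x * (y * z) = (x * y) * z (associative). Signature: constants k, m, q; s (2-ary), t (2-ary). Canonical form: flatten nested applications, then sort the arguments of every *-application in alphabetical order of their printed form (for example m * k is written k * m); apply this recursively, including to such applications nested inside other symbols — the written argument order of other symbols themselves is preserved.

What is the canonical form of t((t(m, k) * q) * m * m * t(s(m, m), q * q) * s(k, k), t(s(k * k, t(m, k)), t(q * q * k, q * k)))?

Descend into:  (t(m, k) * q) * m * m * t(s(m, m), q * q) * s(k, k)
Un-nest:  t(m, k) * q * m * m * t(s(m, m), q * q) * s(k, k)
Order the arguments:  m * m * q * s(k, k) * t(m, k) * t(s(m, m), q * q)
Rebuild:  t(m * m * q * s(k, k) * t(m, k) * t(s(m, m), q * q), t(s(k * k, t(m, k)), t(k * q * q, k * q)))

Answer: t(m * m * q * s(k, k) * t(m, k) * t(s(m, m), q * q), t(s(k * k, t(m, k)), t(k * q * q, k * q)))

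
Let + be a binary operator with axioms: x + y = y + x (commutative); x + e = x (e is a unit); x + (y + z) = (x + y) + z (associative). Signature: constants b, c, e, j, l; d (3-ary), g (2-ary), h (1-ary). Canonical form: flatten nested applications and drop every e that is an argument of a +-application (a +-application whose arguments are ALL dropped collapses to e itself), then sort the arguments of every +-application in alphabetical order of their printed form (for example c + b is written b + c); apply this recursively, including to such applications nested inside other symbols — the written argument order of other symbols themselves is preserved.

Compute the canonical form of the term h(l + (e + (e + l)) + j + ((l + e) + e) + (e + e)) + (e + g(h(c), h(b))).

Answer: g(h(c), h(b)) + h(j + l + l + l)

Derivation:
Merge nested applications:  h(l + (e + (e + l)) + j + ((l + e) + e) + (e + e)) + e + g(h(c), h(b))
Inside:  h(l + (e + (e + l)) + j + ((l + e) + e) + (e + e))  →  h(j + l + l + l)
Drop the unit:  drop e
Order the arguments:  g(h(c), h(b)) + h(j + l + l + l)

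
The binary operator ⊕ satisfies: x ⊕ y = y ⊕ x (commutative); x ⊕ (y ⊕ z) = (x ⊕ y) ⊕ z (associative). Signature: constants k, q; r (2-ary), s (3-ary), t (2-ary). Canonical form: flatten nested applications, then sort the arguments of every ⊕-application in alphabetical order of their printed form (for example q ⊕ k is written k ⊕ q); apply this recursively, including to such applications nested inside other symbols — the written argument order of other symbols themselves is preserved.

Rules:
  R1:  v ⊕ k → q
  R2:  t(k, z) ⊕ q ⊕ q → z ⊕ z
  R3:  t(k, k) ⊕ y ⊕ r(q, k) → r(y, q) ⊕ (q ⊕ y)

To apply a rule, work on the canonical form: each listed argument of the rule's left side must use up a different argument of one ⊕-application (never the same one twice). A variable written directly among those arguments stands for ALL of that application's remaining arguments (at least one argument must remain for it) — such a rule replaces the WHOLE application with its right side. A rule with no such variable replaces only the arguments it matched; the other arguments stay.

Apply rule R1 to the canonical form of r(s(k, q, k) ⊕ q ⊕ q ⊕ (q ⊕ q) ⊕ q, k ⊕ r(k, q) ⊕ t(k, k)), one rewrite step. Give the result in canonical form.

Answer: r(q ⊕ q ⊕ q ⊕ q ⊕ q ⊕ s(k, q, k), q)

Derivation:
Canonical form:  r(q ⊕ q ⊕ q ⊕ q ⊕ q ⊕ s(k, q, k), k ⊕ r(k, q) ⊕ t(k, k))
Apply R1:  consuming k;  v := r(k, q) ⊕ t(k, k)
The variable takes the whole remainder — replace the entire application.
Giving:  r(q ⊕ q ⊕ q ⊕ q ⊕ q ⊕ s(k, q, k), q)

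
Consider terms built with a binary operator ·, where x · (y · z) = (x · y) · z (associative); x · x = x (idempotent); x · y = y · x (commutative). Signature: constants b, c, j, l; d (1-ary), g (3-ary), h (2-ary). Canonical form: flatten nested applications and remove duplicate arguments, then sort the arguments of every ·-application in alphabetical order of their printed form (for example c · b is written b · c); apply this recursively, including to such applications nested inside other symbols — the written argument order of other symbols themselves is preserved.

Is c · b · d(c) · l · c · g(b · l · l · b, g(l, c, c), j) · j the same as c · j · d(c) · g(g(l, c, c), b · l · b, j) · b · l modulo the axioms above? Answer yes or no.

Answer: no — b · c · d(c) · g(b · l, g(l, c, c), j) · j · l vs b · c · d(c) · g(g(l, c, c), b · l, j) · j · l

Derivation:
Left:  c · b · d(c) · l · c · g(b · l · l · b, g(l, c, c), j) · j
  Canonicalize subterm:  g(b · l · l · b, g(l, c, c), j)  →  g(b · l, g(l, c, c), j)
  Drop duplicates:  drop duplicate c
  Sort arguments:  b · c · d(c) · g(b · l, g(l, c, c), j) · j · l
Right:  c · j · d(c) · g(g(l, c, c), b · l · b, j) · b · l
  Inside:  g(g(l, c, c), b · l · b, j)  →  g(g(l, c, c), b · l, j)
  Sort arguments:  b · c · d(c) · g(g(l, c, c), b · l, j) · j · l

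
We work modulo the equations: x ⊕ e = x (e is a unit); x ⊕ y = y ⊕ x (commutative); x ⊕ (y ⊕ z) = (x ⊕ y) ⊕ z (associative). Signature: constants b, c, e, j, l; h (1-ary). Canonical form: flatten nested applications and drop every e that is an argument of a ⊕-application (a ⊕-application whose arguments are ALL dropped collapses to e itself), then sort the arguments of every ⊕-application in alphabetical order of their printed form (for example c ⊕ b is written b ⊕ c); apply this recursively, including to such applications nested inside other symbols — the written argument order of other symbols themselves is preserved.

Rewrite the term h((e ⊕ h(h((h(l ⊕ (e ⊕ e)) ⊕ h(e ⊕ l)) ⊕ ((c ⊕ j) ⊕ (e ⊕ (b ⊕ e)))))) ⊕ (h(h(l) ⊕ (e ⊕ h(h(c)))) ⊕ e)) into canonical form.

Answer: h(h(h(b ⊕ c ⊕ h(l) ⊕ h(l) ⊕ j)) ⊕ h(h(h(c)) ⊕ h(l)))

Derivation:
Descend into:  (e ⊕ h(h((h(l ⊕ (e ⊕ e)) ⊕ h(e ⊕ l)) ⊕ ((c ⊕ j) ⊕ (e ⊕ (b ⊕ e)))))) ⊕ (h(h(l) ⊕ (e ⊕ h(h(c)))) ⊕ e)
Merge nested applications:  e ⊕ h(h((h(l ⊕ (e ⊕ e)) ⊕ h(e ⊕ l)) ⊕ ((c ⊕ j) ⊕ (e ⊕ (b ⊕ e))))) ⊕ h(h(l) ⊕ (e ⊕ h(h(c)))) ⊕ e
Inside:  h(h((h(l ⊕ (e ⊕ e)) ⊕ h(e ⊕ l)) ⊕ ((c ⊕ j) ⊕ (e ⊕ (b ⊕ e)))))  →  h(h(b ⊕ c ⊕ h(l) ⊕ h(l) ⊕ j))
Simplify inside:  h(h(l) ⊕ (e ⊕ h(h(c))))  →  h(h(h(c)) ⊕ h(l))
Drop the unit:  drop e (×2)
Sort:  h(h(b ⊕ c ⊕ h(l) ⊕ h(l) ⊕ j)) ⊕ h(h(h(c)) ⊕ h(l))
Put back:  h(h(h(b ⊕ c ⊕ h(l) ⊕ h(l) ⊕ j)) ⊕ h(h(h(c)) ⊕ h(l)))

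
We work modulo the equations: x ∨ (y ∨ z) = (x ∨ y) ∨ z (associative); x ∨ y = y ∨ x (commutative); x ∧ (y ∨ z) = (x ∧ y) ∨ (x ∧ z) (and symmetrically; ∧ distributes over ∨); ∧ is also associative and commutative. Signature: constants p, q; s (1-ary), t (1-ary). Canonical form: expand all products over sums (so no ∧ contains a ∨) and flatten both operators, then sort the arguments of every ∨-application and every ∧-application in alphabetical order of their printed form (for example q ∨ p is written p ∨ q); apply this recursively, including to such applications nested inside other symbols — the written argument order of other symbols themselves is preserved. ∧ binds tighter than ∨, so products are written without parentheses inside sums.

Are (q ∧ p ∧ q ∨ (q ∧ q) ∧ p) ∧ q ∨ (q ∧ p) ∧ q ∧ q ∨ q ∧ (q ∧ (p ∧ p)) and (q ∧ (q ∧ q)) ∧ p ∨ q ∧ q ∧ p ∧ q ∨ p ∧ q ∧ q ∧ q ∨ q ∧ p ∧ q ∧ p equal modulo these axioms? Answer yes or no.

Left:  (q ∧ p ∧ q ∨ (q ∧ q) ∧ p) ∧ q ∨ (q ∧ p) ∧ q ∧ q ∨ q ∧ (q ∧ (p ∧ p))
  Expand:  p ∧ q ∧ q ∧ q ∨ p ∧ q ∧ q ∧ q ∨ p ∧ q ∧ q ∧ q ∨ p ∧ p ∧ q ∧ q
  Order the arguments:  p ∧ p ∧ q ∧ q ∨ p ∧ q ∧ q ∧ q ∨ p ∧ q ∧ q ∧ q ∨ p ∧ q ∧ q ∧ q
Right:  (q ∧ (q ∧ q)) ∧ p ∨ q ∧ q ∧ p ∧ q ∨ p ∧ q ∧ q ∧ q ∨ q ∧ p ∧ q ∧ p
  Merge nested applications:  p ∧ q ∧ q ∧ q ∨ p ∧ q ∧ q ∧ q ∨ p ∧ q ∧ q ∧ q ∨ p ∧ p ∧ q ∧ q
  Order the arguments:  p ∧ p ∧ q ∧ q ∨ p ∧ q ∧ q ∧ q ∨ p ∧ q ∧ q ∧ q ∨ p ∧ q ∧ q ∧ q

Answer: yes — both canonical forms are p ∧ p ∧ q ∧ q ∨ p ∧ q ∧ q ∧ q ∨ p ∧ q ∧ q ∧ q ∨ p ∧ q ∧ q ∧ q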